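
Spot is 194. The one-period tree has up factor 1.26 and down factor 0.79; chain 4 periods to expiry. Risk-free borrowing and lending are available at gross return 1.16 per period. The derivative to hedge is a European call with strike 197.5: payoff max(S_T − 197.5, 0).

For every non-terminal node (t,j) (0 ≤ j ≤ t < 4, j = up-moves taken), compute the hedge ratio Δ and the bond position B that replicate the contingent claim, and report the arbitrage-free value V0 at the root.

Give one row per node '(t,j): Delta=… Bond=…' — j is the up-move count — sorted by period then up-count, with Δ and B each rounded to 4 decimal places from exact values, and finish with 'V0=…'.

(0,0): Delta=0.9284 Bond=-93.2722
(1,0): Delta=0.6974 Bond=-72.7945
(1,1): Delta=0.9676 Bond=-117.7637
(2,0): Delta=0.0000 Bond=0.0000
(2,1): Delta=0.8156 Bond=-107.2637
(2,2): Delta=0.9933 Bond=-144.5362
(3,0): Delta=0.0000 Bond=0.0000
(3,1): Delta=0.0000 Bond=0.0000
(3,2): Delta=0.9538 Bond=-158.0545
(3,3): Delta=1.0000 Bond=-170.2586
V0=86.8410

No-arbitrage ⇒ martingale measure with p* = (R−d)/(u−d) = 0.7872.
Terminal values V(4,·): V(4,0)=0.0000, V(4,1)=0.0000, V(4,2)=0.0000, V(4,3)=109.0776, V(4,4)=291.4719
(3,0): S=95.6496. Δ = (V_up−V_dn)/(S_up−S_dn) = (0.0000−0.0000)/(120.5185−75.5632) = 0.0000. V = [p*·0.0000 + (1−p*)·0.0000]/1.16 = 0.0000. B = V − Δ·S = 0.0000.
(3,1): S=152.5550. Δ = (V_up−V_dn)/(S_up−S_dn) = (0.0000−0.0000)/(192.2193−120.5185) = 0.0000. V = [p*·0.0000 + (1−p*)·0.0000]/1.16 = 0.0000. B = V − Δ·S = 0.0000.
(3,2): S=243.3156. Δ = (V_up−V_dn)/(S_up−S_dn) = (109.0776−0.0000)/(306.5776−192.2193) = 0.9538. V = [p*·109.0776 + (1−p*)·0.0000]/1.16 = 74.0255. B = V − Δ·S = -158.0545.
(3,3): S=388.0729. Δ = (V_up−V_dn)/(S_up−S_dn) = (291.4719−109.0776)/(488.9719−306.5776) = 1.0000. V = [p*·291.4719 + (1−p*)·109.0776]/1.16 = 217.8143. B = V − Δ·S = -170.2586.
(2,0): S=121.0754. Δ = (V_up−V_dn)/(S_up−S_dn) = (0.0000−0.0000)/(152.5550−95.6496) = 0.0000. V = [p*·0.0000 + (1−p*)·0.0000]/1.16 = 0.0000. B = V − Δ·S = 0.0000.
(2,1): S=193.1076. Δ = (V_up−V_dn)/(S_up−S_dn) = (74.0255−0.0000)/(243.3156−152.5550) = 0.8156. V = [p*·74.0255 + (1−p*)·0.0000]/1.16 = 50.2374. B = V − Δ·S = -107.2637.
(2,2): S=307.9944. Δ = (V_up−V_dn)/(S_up−S_dn) = (217.8143−74.0255)/(388.0729−243.3156) = 0.9933. V = [p*·217.8143 + (1−p*)·74.0255]/1.16 = 161.3974. B = V − Δ·S = -144.5362.
(1,0): S=153.2600. Δ = (V_up−V_dn)/(S_up−S_dn) = (50.2374−0.0000)/(193.1076−121.0754) = 0.6974. V = [p*·50.2374 + (1−p*)·0.0000]/1.16 = 34.0936. B = V − Δ·S = -72.7945.
(1,1): S=244.4400. Δ = (V_up−V_dn)/(S_up−S_dn) = (161.3974−50.2374)/(307.9944−193.1076) = 0.9676. V = [p*·161.3974 + (1−p*)·50.2374]/1.16 = 118.7468. B = V − Δ·S = -117.7637.
(0,0): S=194.0000. Δ = (V_up−V_dn)/(S_up−S_dn) = (118.7468−34.0936)/(244.4400−153.2600) = 0.9284. V = [p*·118.7468 + (1−p*)·34.0936]/1.16 = 86.8410. B = V − Δ·S = -93.2722.
Root portfolio cost Δ·194+B reproduces V0=86.8410.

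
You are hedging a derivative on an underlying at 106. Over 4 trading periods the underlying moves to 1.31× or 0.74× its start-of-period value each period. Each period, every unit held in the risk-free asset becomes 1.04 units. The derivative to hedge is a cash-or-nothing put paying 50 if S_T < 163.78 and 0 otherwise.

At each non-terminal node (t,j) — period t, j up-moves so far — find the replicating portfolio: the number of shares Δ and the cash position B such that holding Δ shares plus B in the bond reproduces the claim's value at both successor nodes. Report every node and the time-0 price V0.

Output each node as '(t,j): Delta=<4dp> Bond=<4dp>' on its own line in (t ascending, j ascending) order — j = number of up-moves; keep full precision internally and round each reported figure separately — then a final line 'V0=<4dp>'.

Risk-neutral probability p* = (R−d)/(u−d) = (1.04−0.74)/(1.31−0.74) = 0.5263.
Terminal values V(4,·): V(4,0)=50.0000, V(4,1)=50.0000, V(4,2)=50.0000, V(4,3)=0.0000, V(4,4)=0.0000
  t=3,j=0: stock 42.9537 → up 56.2694 (V=50.0000), down 31.7858 (V=50.0000). Price 48.0769; hedge Δ=0.0000, bond B=48.0769.
  t=3,j=1: stock 76.0397 → up 99.6121 (V=50.0000), down 56.2694 (V=50.0000). Price 48.0769; hedge Δ=0.0000, bond B=48.0769.
  t=3,j=2: stock 134.6109 → up 176.3403 (V=0.0000), down 99.6121 (V=50.0000). Price 22.7733; hedge Δ=-0.6517, bond B=110.4926.
  t=3,j=3: stock 238.2976 → up 312.1699 (V=0.0000), down 176.3403 (V=0.0000). Price 0.0000; hedge Δ=0.0000, bond B=0.0000.
  t=2,j=0: stock 58.0456 → up 76.0397 (V=48.0769), down 42.9537 (V=48.0769). Price 46.2278; hedge Δ=0.0000, bond B=46.2278.
  t=2,j=1: stock 102.7564 → up 134.6109 (V=22.7733), down 76.0397 (V=48.0769). Price 33.4223; hedge Δ=-0.4320, bond B=77.8147.
  t=2,j=2: stock 181.9066 → up 238.2976 (V=0.0000), down 134.6109 (V=22.7733). Price 10.3724; hedge Δ=-0.2196, bond B=50.3256.
  t=1,j=0: stock 78.4400 → up 102.7564 (V=33.4223), down 58.0456 (V=46.2278). Price 37.9693; hedge Δ=-0.2864, bond B=60.4351.
  t=1,j=1: stock 138.8600 → up 181.9066 (V=10.3724), down 102.7564 (V=33.4223). Price 20.4719; hedge Δ=-0.2912, bond B=60.9103.
  t=0,j=0: stock 106.0000 → up 138.8600 (V=20.4719), down 78.4400 (V=37.9693). Price 27.6540; hedge Δ=-0.2896, bond B=58.3512.
Root portfolio cost Δ·106+B reproduces V0=27.6540.

(0,0): Delta=-0.2896 Bond=58.3512
(1,0): Delta=-0.2864 Bond=60.4351
(1,1): Delta=-0.2912 Bond=60.9103
(2,0): Delta=0.0000 Bond=46.2278
(2,1): Delta=-0.4320 Bond=77.8147
(2,2): Delta=-0.2196 Bond=50.3256
(3,0): Delta=0.0000 Bond=48.0769
(3,1): Delta=0.0000 Bond=48.0769
(3,2): Delta=-0.6517 Bond=110.4926
(3,3): Delta=0.0000 Bond=0.0000
V0=27.6540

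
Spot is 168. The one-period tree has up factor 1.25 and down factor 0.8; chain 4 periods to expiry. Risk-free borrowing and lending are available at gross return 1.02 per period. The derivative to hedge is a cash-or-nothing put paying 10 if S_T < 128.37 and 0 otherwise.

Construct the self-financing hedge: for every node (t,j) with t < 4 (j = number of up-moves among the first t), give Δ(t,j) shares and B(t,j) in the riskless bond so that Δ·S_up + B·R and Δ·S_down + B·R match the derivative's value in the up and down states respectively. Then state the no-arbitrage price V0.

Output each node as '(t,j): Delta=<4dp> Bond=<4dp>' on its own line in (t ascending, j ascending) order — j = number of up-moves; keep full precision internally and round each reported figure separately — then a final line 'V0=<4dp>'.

(0,0): Delta=-0.0478 Bond=11.0659
(1,0): Delta=-0.0794 Bond=15.5430
(1,1): Delta=-0.0266 Bond=6.8380
(2,0): Delta=-0.0991 Bond=17.9655
(2,1): Delta=-0.0663 Bond=13.6462
(2,2): Delta=0.0000 Bond=0.0000
(3,0): Delta=0.0000 Bond=9.8039
(3,1): Delta=-0.1653 Bond=27.2331
(3,2): Delta=0.0000 Bond=0.0000
(3,3): Delta=0.0000 Bond=0.0000
V0=3.0427

Under the risk-neutral measure, an up-move has probability p* = (R−d)/(u−d) = 0.4889 and values discount at R = 1.02.
Terminal values V(4,·): V(4,0)=10.0000, V(4,1)=10.0000, V(4,2)=0.0000, V(4,3)=0.0000, V(4,4)=0.0000
  t=3,j=0: stock 86.0160 → up 107.5200 (V=10.0000), down 68.8128 (V=10.0000). Price 9.8039; hedge Δ=0.0000, bond B=9.8039.
  t=3,j=1: stock 134.4000 → up 168.0000 (V=0.0000), down 107.5200 (V=10.0000). Price 5.0109; hedge Δ=-0.1653, bond B=27.2331.
  t=3,j=2: stock 210.0000 → up 262.5000 (V=0.0000), down 168.0000 (V=0.0000). Price 0.0000; hedge Δ=0.0000, bond B=0.0000.
  t=3,j=3: stock 328.1250 → up 410.1562 (V=0.0000), down 262.5000 (V=0.0000). Price 0.0000; hedge Δ=0.0000, bond B=0.0000.
  t=2,j=0: stock 107.5200 → up 134.4000 (V=5.0109), down 86.0160 (V=9.8039). Price 7.3144; hedge Δ=-0.0991, bond B=17.9655.
  t=2,j=1: stock 168.0000 → up 210.0000 (V=0.0000), down 134.4000 (V=5.0109). Price 2.5109; hedge Δ=-0.0663, bond B=13.6462.
  t=2,j=2: stock 262.5000 → up 328.1250 (V=0.0000), down 210.0000 (V=0.0000). Price 0.0000; hedge Δ=0.0000, bond B=0.0000.
  t=1,j=0: stock 134.4000 → up 168.0000 (V=2.5109), down 107.5200 (V=7.3144). Price 4.8686; hedge Δ=-0.0794, bond B=15.5430.
  t=1,j=1: stock 210.0000 → up 262.5000 (V=0.0000), down 168.0000 (V=2.5109). Price 1.2582; hedge Δ=-0.0266, bond B=6.8380.
  t=0,j=0: stock 168.0000 → up 210.0000 (V=1.2582), down 134.4000 (V=4.8686). Price 3.0427; hedge Δ=-0.0478, bond B=11.0659.
Check: Δ(0,0)·S0 + B(0,0) = 3.0427 = V0.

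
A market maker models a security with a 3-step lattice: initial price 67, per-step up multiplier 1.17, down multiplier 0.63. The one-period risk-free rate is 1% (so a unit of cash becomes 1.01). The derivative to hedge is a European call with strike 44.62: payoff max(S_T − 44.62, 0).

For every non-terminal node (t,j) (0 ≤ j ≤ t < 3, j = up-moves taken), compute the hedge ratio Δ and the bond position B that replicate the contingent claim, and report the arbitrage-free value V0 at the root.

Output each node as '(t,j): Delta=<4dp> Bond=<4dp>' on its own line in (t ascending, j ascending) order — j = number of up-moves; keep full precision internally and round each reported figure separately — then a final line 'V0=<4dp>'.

Under the risk-neutral measure, an up-move has probability p* = (R−d)/(u−d) = 0.7037 and values discount at R = 1.01.
At expiry t=3: V(3,0)=0.0000, V(3,1)=0.0000, V(3,2)=13.1613, V(3,3)=62.6881
(2,0): S=26.5923. Δ = (V_up−V_dn)/(S_up−S_dn) = (0.0000−0.0000)/(31.1130−16.7531) = 0.0000. V = [p*·0.0000 + (1−p*)·0.0000]/1.01 = 0.0000. B = V − Δ·S = 0.0000.
(2,1): S=49.3857. Δ = (V_up−V_dn)/(S_up−S_dn) = (13.1613−0.0000)/(57.7813−31.1130) = 0.4935. V = [p*·13.1613 + (1−p*)·0.0000]/1.01 = 9.1699. B = V − Δ·S = -15.2028.
(2,2): S=91.7163. Δ = (V_up−V_dn)/(S_up−S_dn) = (62.6881−13.1613)/(107.3081−57.7813) = 1.0000. V = [p*·62.6881 + (1−p*)·13.1613]/1.01 = 47.5381. B = V − Δ·S = -44.1782.
(1,0): S=42.2100. Δ = (V_up−V_dn)/(S_up−S_dn) = (9.1699−0.0000)/(49.3857−26.5923) = 0.4023. V = [p*·9.1699 + (1−p*)·0.0000]/1.01 = 6.3890. B = V − Δ·S = -10.5923.
(1,1): S=78.3900. Δ = (V_up−V_dn)/(S_up−S_dn) = (47.5381−9.1699)/(91.7163−49.3857) = 0.9064. V = [p*·47.5381 + (1−p*)·9.1699]/1.01 = 35.8116. B = V − Δ·S = -35.2405.
(0,0): S=67.0000. Δ = (V_up−V_dn)/(S_up−S_dn) = (35.8116−6.3890)/(78.3900−42.2100) = 0.8132. V = [p*·35.8116 + (1−p*)·6.3890]/1.01 = 26.8256. B = V − Δ·S = -27.6607.
The time-0 hedge costs 26.8256, which is the no-arbitrage price.

(0,0): Delta=0.8132 Bond=-27.6607
(1,0): Delta=0.4023 Bond=-10.5923
(1,1): Delta=0.9064 Bond=-35.2405
(2,0): Delta=0.0000 Bond=0.0000
(2,1): Delta=0.4935 Bond=-15.2028
(2,2): Delta=1.0000 Bond=-44.1782
V0=26.8256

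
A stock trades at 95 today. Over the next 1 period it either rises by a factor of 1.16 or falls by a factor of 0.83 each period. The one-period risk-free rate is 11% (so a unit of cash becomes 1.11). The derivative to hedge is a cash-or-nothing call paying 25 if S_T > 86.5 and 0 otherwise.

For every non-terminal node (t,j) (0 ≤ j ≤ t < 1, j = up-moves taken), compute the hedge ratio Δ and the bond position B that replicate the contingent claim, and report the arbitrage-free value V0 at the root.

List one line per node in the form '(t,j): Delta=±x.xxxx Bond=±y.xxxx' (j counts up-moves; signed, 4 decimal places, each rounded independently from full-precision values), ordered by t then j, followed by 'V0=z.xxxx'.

(0,0): Delta=0.7974 Bond=-56.6476
V0=19.1100

The replicating-portfolio and risk-neutral prices coincide; use p* = (1.11−0.83)/(1.16−0.83) = 0.8485 for the latter.
Terminal payoffs: V(1,0)=0.0000, V(1,1)=25.0000
  t=0,j=0: stock 95.0000 → up 110.2000 (V=25.0000), down 78.8500 (V=0.0000). Price 19.1100; hedge Δ=0.7974, bond B=-56.6476.
The time-0 hedge costs 19.1100, which is the no-arbitrage price.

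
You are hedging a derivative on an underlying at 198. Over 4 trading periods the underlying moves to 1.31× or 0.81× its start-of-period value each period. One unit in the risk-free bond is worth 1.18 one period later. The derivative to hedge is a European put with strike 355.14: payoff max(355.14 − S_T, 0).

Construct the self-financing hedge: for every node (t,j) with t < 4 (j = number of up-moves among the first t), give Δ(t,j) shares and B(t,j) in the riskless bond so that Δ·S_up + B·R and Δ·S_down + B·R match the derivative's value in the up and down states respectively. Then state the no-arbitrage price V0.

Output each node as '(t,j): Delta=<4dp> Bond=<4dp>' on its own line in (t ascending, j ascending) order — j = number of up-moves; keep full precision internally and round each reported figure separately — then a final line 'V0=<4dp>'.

Under the risk-neutral measure, an up-move has probability p* = (R−d)/(u−d) = 0.7400 and values discount at R = 1.18.
Terminal payoffs: V(4,0)=269.9075, V(4,1)=217.2948, V(4,2)=132.2052, V(4,3)=0.0000, V(4,4)=0.0000
Node (3,0) S=105.2253: V=(p*·217.2948+(1−p*)·269.9075)/1.18=195.7408; Δ=(217.2948−269.9075)/(137.8452−85.2325)=-1.0000; B=V−Δ·S=300.9661
Node (3,1) S=170.1792: V=(p*·132.2052+(1−p*)·217.2948)/1.18=130.7869; Δ=(132.2052−217.2948)/(222.9348−137.8452)=-1.0000; B=V−Δ·S=300.9661
Node (3,2) S=275.2281: V=(p*·0.0000+(1−p*)·132.2052)/1.18=29.1300; Δ=(0.0000−132.2052)/(360.5488−222.9348)=-0.9607; B=V−Δ·S=293.5404
Node (3,3) S=445.1220: V=(p*·0.0000+(1−p*)·0.0000)/1.18=0.0000; Δ=(0.0000−0.0000)/(583.1098−360.5488)=0.0000; B=V−Δ·S=0.0000
Node (2,0) S=129.9078: V=(p*·130.7869+(1−p*)·195.7408)/1.18=125.1482; Δ=(130.7869−195.7408)/(170.1792−105.2253)=-1.0000; B=V−Δ·S=255.0560
Node (2,1) S=210.0978: V=(p*·29.1300+(1−p*)·130.7869)/1.18=47.0854; Δ=(29.1300−130.7869)/(275.2281−170.1792)=-0.9677; B=V−Δ·S=250.3992
Node (2,2) S=339.7878: V=(p*·0.0000+(1−p*)·29.1300)/1.18=6.4185; Δ=(0.0000−29.1300)/(445.1220−275.2281)=-0.1715; B=V−Δ·S=64.6784
Node (1,0) S=160.3800: V=(p*·47.0854+(1−p*)·125.1482)/1.18=57.1032; Δ=(47.0854−125.1482)/(210.0978−129.9078)=-0.9735; B=V−Δ·S=213.2288
Node (1,1) S=259.3800: V=(p*·6.4185+(1−p*)·47.0854)/1.18=14.3999; Δ=(6.4185−47.0854)/(339.7878−210.0978)=-0.3136; B=V−Δ·S=95.7337
Node (0,0) S=198.0000: V=(p*·14.3999+(1−p*)·57.1032)/1.18=21.6125; Δ=(14.3999−57.1032)/(259.3800−160.3800)=-0.4313; B=V−Δ·S=107.0190
Self-financing check: at every node Δ·S+B equals the discounted successor values.

(0,0): Delta=-0.4313 Bond=107.0190
(1,0): Delta=-0.9735 Bond=213.2288
(1,1): Delta=-0.3136 Bond=95.7337
(2,0): Delta=-1.0000 Bond=255.0560
(2,1): Delta=-0.9677 Bond=250.3992
(2,2): Delta=-0.1715 Bond=64.6784
(3,0): Delta=-1.0000 Bond=300.9661
(3,1): Delta=-1.0000 Bond=300.9661
(3,2): Delta=-0.9607 Bond=293.5404
(3,3): Delta=0.0000 Bond=0.0000
V0=21.6125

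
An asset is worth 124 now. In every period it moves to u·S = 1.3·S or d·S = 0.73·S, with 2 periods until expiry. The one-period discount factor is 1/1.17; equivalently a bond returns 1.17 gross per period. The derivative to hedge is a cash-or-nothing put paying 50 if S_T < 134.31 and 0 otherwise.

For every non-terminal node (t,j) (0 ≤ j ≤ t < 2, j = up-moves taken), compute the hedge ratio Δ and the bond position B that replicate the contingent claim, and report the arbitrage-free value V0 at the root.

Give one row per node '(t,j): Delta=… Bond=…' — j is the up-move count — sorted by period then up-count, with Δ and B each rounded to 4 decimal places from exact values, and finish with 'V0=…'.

(0,0): Delta=-0.4667 Bond=72.6354
(1,0): Delta=0.0000 Bond=42.7350
(1,1): Delta=-0.5442 Bond=97.4659
V0=14.7609

Risk-neutral probability p* = (R−d)/(u−d) = (1.17−0.73)/(1.3−0.73) = 0.7719.
At expiry t=2: V(2,0)=50.0000, V(2,1)=50.0000, V(2,2)=0.0000
  t=1,j=0: stock 90.5200 → up 117.6760 (V=50.0000), down 66.0796 (V=50.0000). Price 42.7350; hedge Δ=0.0000, bond B=42.7350.
  t=1,j=1: stock 161.2000 → up 209.5600 (V=0.0000), down 117.6760 (V=50.0000). Price 9.7466; hedge Δ=-0.5442, bond B=97.4659.
  t=0,j=0: stock 124.0000 → up 161.2000 (V=9.7466), down 90.5200 (V=42.7350). Price 14.7609; hedge Δ=-0.4667, bond B=72.6354.
Root portfolio cost Δ·124+B reproduces V0=14.7609.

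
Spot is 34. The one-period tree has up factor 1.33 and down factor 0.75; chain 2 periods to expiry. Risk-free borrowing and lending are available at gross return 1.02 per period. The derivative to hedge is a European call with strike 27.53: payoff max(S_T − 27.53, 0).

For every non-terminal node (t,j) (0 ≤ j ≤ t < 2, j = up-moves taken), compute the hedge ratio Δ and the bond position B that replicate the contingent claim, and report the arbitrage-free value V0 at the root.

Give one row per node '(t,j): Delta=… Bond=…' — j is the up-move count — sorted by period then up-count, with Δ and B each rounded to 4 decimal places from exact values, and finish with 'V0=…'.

(0,0): Delta=0.7767 Bond=-16.5596
(1,0): Delta=0.4317 Bond=-8.0946
(1,1): Delta=1.0000 Bond=-26.9902
V0=9.8469

Since d<R<u, set p* = (R−d)/(u−d) = 0.4655; price each node as the discounted p*-expectation of its children.
Payoff layer (t=2): V(2,0)=0.0000, V(2,1)=6.3850, V(2,2)=32.6126
Node (1,0) S=25.5000: V=(p*·6.3850+(1−p*)·0.0000)/1.02=2.9140; Δ=(6.3850−0.0000)/(33.9150−19.1250)=0.4317; B=V−Δ·S=-8.0946
Node (1,1) S=45.2200: V=(p*·32.6126+(1−p*)·6.3850)/1.02=18.2298; Δ=(32.6126−6.3850)/(60.1426−33.9150)=1.0000; B=V−Δ·S=-26.9902
Node (0,0) S=34.0000: V=(p*·18.2298+(1−p*)·2.9140)/1.02=9.8469; Δ=(18.2298−2.9140)/(45.2200−25.5000)=0.7767; B=V−Δ·S=-16.5596
Check: Δ(0,0)·S0 + B(0,0) = 9.8469 = V0.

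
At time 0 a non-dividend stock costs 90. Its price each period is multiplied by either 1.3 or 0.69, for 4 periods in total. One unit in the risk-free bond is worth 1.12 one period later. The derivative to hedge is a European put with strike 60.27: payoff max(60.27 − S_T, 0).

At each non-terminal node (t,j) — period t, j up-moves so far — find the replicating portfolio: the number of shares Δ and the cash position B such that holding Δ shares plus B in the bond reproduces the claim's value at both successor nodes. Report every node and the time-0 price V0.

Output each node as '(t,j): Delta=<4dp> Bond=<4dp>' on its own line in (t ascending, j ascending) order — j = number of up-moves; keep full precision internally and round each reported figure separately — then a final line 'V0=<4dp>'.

(0,0): Delta=-0.0581 Bond=6.4295
(1,0): Delta=-0.2242 Bond=17.5142
(1,1): Delta=-0.0212 Bond=2.8839
(2,0): Delta=-0.7076 Bond=40.3270
(2,1): Delta=-0.1168 Bond=10.9462
(2,2): Delta=0.0000 Bond=0.0000
(3,0): Delta=-1.0000 Bond=53.8125
(3,1): Delta=-0.6426 Bond=41.5468
(3,2): Delta=0.0000 Bond=0.0000
(3,3): Delta=0.0000 Bond=0.0000
V0=1.1974

The replicating-portfolio and risk-neutral prices coincide; use p* = (1.12−0.69)/(1.3−0.69) = 0.7049 for the latter.
At expiry t=4: V(4,0)=39.8696, V(4,1)=21.8344, V(4,2)=0.0000, V(4,3)=0.0000, V(4,4)=0.0000
(3,0): S=29.5658. Δ = (V_up−V_dn)/(S_up−S_dn) = (21.8344−39.8696)/(38.4356−20.4004) = -1.0000. V = [p*·21.8344 + (1−p*)·39.8696]/1.12 = 24.2467. B = V − Δ·S = 53.8125.
(3,1): S=55.7037. Δ = (V_up−V_dn)/(S_up−S_dn) = (0.0000−21.8344)/(72.4148−38.4356) = -0.6426. V = [p*·0.0000 + (1−p*)·21.8344]/1.12 = 5.7526. B = V − Δ·S = 41.5468.
(3,2): S=104.9490. Δ = (V_up−V_dn)/(S_up−S_dn) = (0.0000−0.0000)/(136.4337−72.4148) = 0.0000. V = [p*·0.0000 + (1−p*)·0.0000]/1.12 = 0.0000. B = V − Δ·S = 0.0000.
(3,3): S=197.7300. Δ = (V_up−V_dn)/(S_up−S_dn) = (0.0000−0.0000)/(257.0490−136.4337) = 0.0000. V = [p*·0.0000 + (1−p*)·0.0000]/1.12 = 0.0000. B = V − Δ·S = 0.0000.
(2,0): S=42.8490. Δ = (V_up−V_dn)/(S_up−S_dn) = (5.7526−24.2467)/(55.7037−29.5658) = -0.7076. V = [p*·5.7526 + (1−p*)·24.2467]/1.12 = 10.0088. B = V − Δ·S = 40.3270.
(2,1): S=80.7300. Δ = (V_up−V_dn)/(S_up−S_dn) = (0.0000−5.7526)/(104.9490−55.7037) = -0.1168. V = [p*·0.0000 + (1−p*)·5.7526]/1.12 = 1.5156. B = V − Δ·S = 10.9462.
(2,2): S=152.1000. Δ = (V_up−V_dn)/(S_up−S_dn) = (0.0000−0.0000)/(197.7300−104.9490) = 0.0000. V = [p*·0.0000 + (1−p*)·0.0000]/1.12 = 0.0000. B = V − Δ·S = 0.0000.
(1,0): S=62.1000. Δ = (V_up−V_dn)/(S_up−S_dn) = (1.5156−10.0088)/(80.7300−42.8490) = -0.2242. V = [p*·1.5156 + (1−p*)·10.0088]/1.12 = 3.5909. B = V − Δ·S = 17.5142.
(1,1): S=117.0000. Δ = (V_up−V_dn)/(S_up−S_dn) = (0.0000−1.5156)/(152.1000−80.7300) = -0.0212. V = [p*·0.0000 + (1−p*)·1.5156]/1.12 = 0.3993. B = V − Δ·S = 2.8839.
(0,0): S=90.0000. Δ = (V_up−V_dn)/(S_up−S_dn) = (0.3993−3.5909)/(117.0000−62.1000) = -0.0581. V = [p*·0.3993 + (1−p*)·3.5909]/1.12 = 1.1974. B = V − Δ·S = 6.4295.
Root portfolio cost Δ·90+B reproduces V0=1.1974.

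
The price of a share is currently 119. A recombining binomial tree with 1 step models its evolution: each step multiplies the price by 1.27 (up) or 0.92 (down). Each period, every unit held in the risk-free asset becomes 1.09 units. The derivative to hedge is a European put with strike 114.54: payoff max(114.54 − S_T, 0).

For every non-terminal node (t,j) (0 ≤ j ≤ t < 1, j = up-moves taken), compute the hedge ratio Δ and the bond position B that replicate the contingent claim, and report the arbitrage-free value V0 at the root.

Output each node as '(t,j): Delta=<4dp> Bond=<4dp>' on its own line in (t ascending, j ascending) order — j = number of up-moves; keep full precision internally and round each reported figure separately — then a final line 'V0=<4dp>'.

(0,0): Delta=-0.1215 Bond=16.8446
V0=2.3874

Since d<R<u, set p* = (R−d)/(u−d) = 0.4857; price each node as the discounted p*-expectation of its children.
At expiry t=1: V(1,0)=5.0600, V(1,1)=0.0000
  t=0,j=0: stock 119.0000 → up 151.1300 (V=0.0000), down 109.4800 (V=5.0600). Price 2.3874; hedge Δ=-0.1215, bond B=16.8446.
Check: Δ(0,0)·S0 + B(0,0) = 2.3874 = V0.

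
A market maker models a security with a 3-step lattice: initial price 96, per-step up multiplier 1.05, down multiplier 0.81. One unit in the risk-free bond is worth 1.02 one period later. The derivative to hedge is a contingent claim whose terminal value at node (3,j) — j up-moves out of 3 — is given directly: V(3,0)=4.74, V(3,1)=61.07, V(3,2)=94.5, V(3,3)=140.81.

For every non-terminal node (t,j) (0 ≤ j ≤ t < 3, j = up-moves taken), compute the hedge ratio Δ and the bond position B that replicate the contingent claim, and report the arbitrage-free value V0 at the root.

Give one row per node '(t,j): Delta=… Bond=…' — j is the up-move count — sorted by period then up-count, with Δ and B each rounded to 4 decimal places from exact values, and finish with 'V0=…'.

Under the risk-neutral measure, an up-move has probability p* = (R−d)/(u−d) = 0.8750 and values discount at R = 1.02.
Payoff layer (t=3): V(3,0)=4.7400, V(3,1)=61.0700, V(3,2)=94.5000, V(3,3)=140.8100
  t=2,j=0: stock 62.9856 → up 66.1349 (V=61.0700), down 51.0183 (V=4.7400). Price 52.9694; hedge Δ=3.7264, bond B=-181.7390.
  t=2,j=1: stock 81.6480 → up 85.7304 (V=94.5000), down 66.1349 (V=61.0700). Price 88.5502; hedge Δ=1.7060, bond B=-50.7414.
  t=2,j=2: stock 105.8400 → up 111.1320 (V=140.8100), down 85.7304 (V=94.5000). Price 132.3738; hedge Δ=1.8231, bond B=-60.5846.
  t=1,j=0: stock 77.7600 → up 81.6480 (V=88.5502), down 62.9856 (V=52.9694). Price 82.4536; hedge Δ=1.9066, bond B=-65.8001.
  t=1,j=1: stock 100.8000 → up 105.8400 (V=132.3738), down 81.6480 (V=88.5502). Price 124.4077; hedge Δ=1.8115, bond B=-58.1904.
  t=0,j=0: stock 96.0000 → up 100.8000 (V=124.4077), down 77.7600 (V=82.4536). Price 116.8269; hedge Δ=1.8209, bond B=-57.9819.
Each (Δ,B) replicates both successor values, so the strategy is self-financing and V0 is arbitrage-free.

(0,0): Delta=1.8209 Bond=-57.9819
(1,0): Delta=1.9066 Bond=-65.8001
(1,1): Delta=1.8115 Bond=-58.1904
(2,0): Delta=3.7264 Bond=-181.7390
(2,1): Delta=1.7060 Bond=-50.7414
(2,2): Delta=1.8231 Bond=-60.5846
V0=116.8269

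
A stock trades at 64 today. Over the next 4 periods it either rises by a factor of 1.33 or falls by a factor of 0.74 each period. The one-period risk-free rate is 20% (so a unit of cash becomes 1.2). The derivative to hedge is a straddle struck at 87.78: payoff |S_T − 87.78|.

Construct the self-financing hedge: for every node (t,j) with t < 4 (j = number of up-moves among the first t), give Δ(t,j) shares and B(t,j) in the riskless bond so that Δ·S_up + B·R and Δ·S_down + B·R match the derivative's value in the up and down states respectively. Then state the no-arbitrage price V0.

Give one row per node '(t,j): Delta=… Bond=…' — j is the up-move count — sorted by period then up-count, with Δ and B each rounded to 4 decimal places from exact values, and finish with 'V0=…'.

(0,0): Delta=0.5817 Bond=-9.2845
(1,0): Delta=-0.2857 Bond=29.9373
(1,1): Delta=0.7181 Bond=-22.7506
(2,0): Delta=-1.0000 Bond=60.9583
(2,1): Delta=-0.1734 Bond=28.8501
(2,2): Delta=0.8582 Bond=-43.1694
(3,0): Delta=-1.0000 Bond=73.1500
(3,1): Delta=-1.0000 Bond=73.1500
(3,2): Delta=-0.0434 Bond=23.7312
(3,3): Delta=1.0000 Bond=-73.1500
V0=27.9423

Since d<R<u, set p* = (R−d)/(u−d) = 0.7797; price each node as the discounted p*-expectation of its children.
At expiry t=4: V(4,0)=68.5886, V(4,1)=53.2873, V(4,2)=25.7864, V(4,3)=23.6409, V(4,4)=112.4765
Node (3,0) S=25.9343: V=(p*·53.2873+(1−p*)·68.5886)/1.2=47.2157; Δ=(53.2873−68.5886)/(34.4927−19.1914)=-1.0000; B=V−Δ·S=73.1500
Node (3,1) S=46.6117: V=(p*·25.7864+(1−p*)·53.2873)/1.2=26.5383; Δ=(25.7864−53.2873)/(61.9936−34.4927)=-1.0000; B=V−Δ·S=73.1500
Node (3,2) S=83.7751: V=(p*·23.6409+(1−p*)·25.7864)/1.2=20.0947; Δ=(23.6409−25.7864)/(111.4209−61.9936)=-0.0434; B=V−Δ·S=23.7312
Node (3,3) S=150.5688: V=(p*·112.4765+(1−p*)·23.6409)/1.2=77.4188; Δ=(112.4765−23.6409)/(200.2565−111.4209)=1.0000; B=V−Δ·S=-73.1500
Node (2,0) S=35.0464: V=(p*·26.5383+(1−p*)·47.2157)/1.2=25.9119; Δ=(26.5383−47.2157)/(46.6117−25.9343)=-1.0000; B=V−Δ·S=60.9583
Node (2,1) S=62.9888: V=(p*·20.0947+(1−p*)·26.5383)/1.2=17.9287; Δ=(20.0947−26.5383)/(83.7751−46.6117)=-0.1734; B=V−Δ·S=28.8501
Node (2,2) S=113.2096: V=(p*·77.4188+(1−p*)·20.0947)/1.2=53.9900; Δ=(77.4188−20.0947)/(150.5688−83.7751)=0.8582; B=V−Δ·S=-43.1694
Node (1,0) S=47.3600: V=(p*·17.9287+(1−p*)·25.9119)/1.2=16.4064; Δ=(17.9287−25.9119)/(62.9888−35.0464)=-0.2857; B=V−Δ·S=29.9373
Node (1,1) S=85.1200: V=(p*·53.9900+(1−p*)·17.9287)/1.2=38.3703; Δ=(53.9900−17.9287)/(113.2096−62.9888)=0.7181; B=V−Δ·S=-22.7506
Node (0,0) S=64.0000: V=(p*·38.3703+(1−p*)·16.4064)/1.2=27.9423; Δ=(38.3703−16.4064)/(85.1200−47.3600)=0.5817; B=V−Δ·S=-9.2845
The time-0 hedge costs 27.9423, which is the no-arbitrage price.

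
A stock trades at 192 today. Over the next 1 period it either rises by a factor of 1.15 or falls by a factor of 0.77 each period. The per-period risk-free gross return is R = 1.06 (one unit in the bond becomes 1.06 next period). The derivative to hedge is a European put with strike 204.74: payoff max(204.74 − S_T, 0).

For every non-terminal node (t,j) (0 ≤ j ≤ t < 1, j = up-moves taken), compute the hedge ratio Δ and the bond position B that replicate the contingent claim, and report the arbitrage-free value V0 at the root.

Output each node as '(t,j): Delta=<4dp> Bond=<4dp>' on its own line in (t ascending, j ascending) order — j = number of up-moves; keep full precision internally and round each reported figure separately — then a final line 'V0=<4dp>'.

No-arbitrage ⇒ martingale measure with p* = (R−d)/(u−d) = 0.7632.
At expiry t=1: V(1,0)=56.9000, V(1,1)=0.0000
Node (0,0) S=192.0000: V=(p*·0.0000+(1−p*)·56.9000)/1.06=12.7135; Δ=(0.0000−56.9000)/(220.8000−147.8400)=-0.7799; B=V−Δ·S=162.4503
The time-0 hedge costs 12.7135, which is the no-arbitrage price.

(0,0): Delta=-0.7799 Bond=162.4503
V0=12.7135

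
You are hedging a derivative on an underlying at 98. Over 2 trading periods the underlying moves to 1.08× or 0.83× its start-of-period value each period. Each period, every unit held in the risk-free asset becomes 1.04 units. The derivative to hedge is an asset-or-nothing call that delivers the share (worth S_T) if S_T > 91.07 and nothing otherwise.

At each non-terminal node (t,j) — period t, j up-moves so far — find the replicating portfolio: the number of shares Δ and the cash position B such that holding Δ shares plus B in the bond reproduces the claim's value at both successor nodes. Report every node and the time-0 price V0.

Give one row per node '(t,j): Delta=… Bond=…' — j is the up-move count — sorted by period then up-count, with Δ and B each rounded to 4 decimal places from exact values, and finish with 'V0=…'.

No-arbitrage ⇒ martingale measure with p* = (R−d)/(u−d) = 0.8400.
At expiry t=2: V(2,0)=0.0000, V(2,1)=0.0000, V(2,2)=114.3072
Node (1,0) S=81.3400: V=(p*·0.0000+(1−p*)·0.0000)/1.04=0.0000; Δ=(0.0000−0.0000)/(87.8472−67.5122)=0.0000; B=V−Δ·S=0.0000
Node (1,1) S=105.8400: V=(p*·114.3072+(1−p*)·0.0000)/1.04=92.3250; Δ=(114.3072−0.0000)/(114.3072−87.8472)=4.3200; B=V−Δ·S=-364.9038
Node (0,0) S=98.0000: V=(p*·92.3250+(1−p*)·0.0000)/1.04=74.5702; Δ=(92.3250−0.0000)/(105.8400−81.3400)=3.7684; B=V−Δ·S=-294.7300
The time-0 hedge costs 74.5702, which is the no-arbitrage price.

(0,0): Delta=3.7684 Bond=-294.7300
(1,0): Delta=0.0000 Bond=0.0000
(1,1): Delta=4.3200 Bond=-364.9038
V0=74.5702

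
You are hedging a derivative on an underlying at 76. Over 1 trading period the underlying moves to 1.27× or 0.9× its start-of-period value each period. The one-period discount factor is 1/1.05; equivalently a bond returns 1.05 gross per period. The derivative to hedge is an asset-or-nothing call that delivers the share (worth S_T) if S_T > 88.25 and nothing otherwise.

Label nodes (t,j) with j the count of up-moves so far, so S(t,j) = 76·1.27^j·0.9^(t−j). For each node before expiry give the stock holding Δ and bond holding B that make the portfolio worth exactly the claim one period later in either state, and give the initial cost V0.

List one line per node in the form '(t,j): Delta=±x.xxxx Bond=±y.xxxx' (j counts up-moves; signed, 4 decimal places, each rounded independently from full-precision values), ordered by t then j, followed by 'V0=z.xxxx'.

Since d<R<u, set p* = (R−d)/(u−d) = 0.4054; price each node as the discounted p*-expectation of its children.
Terminal values V(1,·): V(1,0)=0.0000, V(1,1)=96.5200
  t=0,j=0: stock 76.0000 → up 96.5200 (V=96.5200), down 68.4000 (V=0.0000). Price 37.2664; hedge Δ=3.4324, bond B=-223.5985.
Each (Δ,B) replicates both successor values, so the strategy is self-financing and V0 is arbitrage-free.

(0,0): Delta=3.4324 Bond=-223.5985
V0=37.2664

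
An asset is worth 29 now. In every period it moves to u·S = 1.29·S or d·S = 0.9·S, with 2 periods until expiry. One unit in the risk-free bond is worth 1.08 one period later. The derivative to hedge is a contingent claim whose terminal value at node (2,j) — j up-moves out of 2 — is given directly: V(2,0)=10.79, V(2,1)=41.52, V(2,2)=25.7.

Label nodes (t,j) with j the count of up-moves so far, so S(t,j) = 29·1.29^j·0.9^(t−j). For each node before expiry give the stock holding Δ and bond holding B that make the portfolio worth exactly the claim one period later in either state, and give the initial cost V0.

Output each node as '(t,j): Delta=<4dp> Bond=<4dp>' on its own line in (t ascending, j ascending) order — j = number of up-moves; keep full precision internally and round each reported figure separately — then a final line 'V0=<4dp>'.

(0,0): Delta=0.7569 Bond=3.1186
(1,0): Delta=3.0190 Bond=-55.6717
(1,1): Delta=-1.0843 Bond=72.2479
V0=25.0687

Risk-neutral probability p* = (R−d)/(u−d) = (1.08−0.9)/(1.29−0.9) = 0.4615.
Payoff layer (t=2): V(2,0)=10.7900, V(2,1)=41.5200, V(2,2)=25.7000
  t=1,j=0: stock 26.1000 → up 33.6690 (V=41.5200), down 23.4900 (V=10.7900). Price 23.1232; hedge Δ=3.0190, bond B=-55.6717.
  t=1,j=1: stock 37.4100 → up 48.2589 (V=25.7000), down 33.6690 (V=41.5200). Price 31.6838; hedge Δ=-1.0843, bond B=72.2479.
  t=0,j=0: stock 29.0000 → up 37.4100 (V=31.6838), down 26.1000 (V=23.1232). Price 25.0687; hedge Δ=0.7569, bond B=3.1186.
The time-0 hedge costs 25.0687, which is the no-arbitrage price.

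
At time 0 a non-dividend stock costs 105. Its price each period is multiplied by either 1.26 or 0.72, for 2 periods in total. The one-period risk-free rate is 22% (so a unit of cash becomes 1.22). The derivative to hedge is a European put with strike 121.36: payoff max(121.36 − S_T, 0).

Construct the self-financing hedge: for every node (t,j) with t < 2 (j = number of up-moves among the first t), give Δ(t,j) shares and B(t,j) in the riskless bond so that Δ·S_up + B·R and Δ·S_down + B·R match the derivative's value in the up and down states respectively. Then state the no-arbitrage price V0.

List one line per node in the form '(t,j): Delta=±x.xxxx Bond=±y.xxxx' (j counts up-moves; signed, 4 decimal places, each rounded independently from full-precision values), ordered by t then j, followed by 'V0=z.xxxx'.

No-arbitrage ⇒ martingale measure with p* = (R−d)/(u−d) = 0.9259.
Terminal payoffs: V(2,0)=66.9280, V(2,1)=26.1040, V(2,2)=0.0000
(1,0): S=75.6000. Δ = (V_up−V_dn)/(S_up−S_dn) = (26.1040−66.9280)/(95.2560−54.4320) = -1.0000. V = [p*·26.1040 + (1−p*)·66.9280]/1.22 = 23.8754. B = V − Δ·S = 99.4754.
(1,1): S=132.3000. Δ = (V_up−V_dn)/(S_up−S_dn) = (0.0000−26.1040)/(166.6980−95.2560) = -0.3654. V = [p*·0.0000 + (1−p*)·26.1040]/1.22 = 1.5849. B = V − Δ·S = 49.9257.
(0,0): S=105.0000. Δ = (V_up−V_dn)/(S_up−S_dn) = (1.5849−23.8754)/(132.3000−75.6000) = -0.3931. V = [p*·1.5849 + (1−p*)·23.8754]/1.22 = 2.6525. B = V − Δ·S = 43.9312.
The time-0 hedge costs 2.6525, which is the no-arbitrage price.

(0,0): Delta=-0.3931 Bond=43.9312
(1,0): Delta=-1.0000 Bond=99.4754
(1,1): Delta=-0.3654 Bond=49.9257
V0=2.6525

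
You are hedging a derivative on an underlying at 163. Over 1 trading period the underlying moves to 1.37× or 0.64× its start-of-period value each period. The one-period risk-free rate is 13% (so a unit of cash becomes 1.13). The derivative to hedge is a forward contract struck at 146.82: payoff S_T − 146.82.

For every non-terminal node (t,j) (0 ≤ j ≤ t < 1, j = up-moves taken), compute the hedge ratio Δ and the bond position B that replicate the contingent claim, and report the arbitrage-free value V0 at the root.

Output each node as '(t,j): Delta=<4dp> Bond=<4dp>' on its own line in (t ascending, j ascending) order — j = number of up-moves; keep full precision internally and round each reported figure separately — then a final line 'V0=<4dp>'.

(0,0): Delta=1.0000 Bond=-129.9292
V0=33.0708

Risk-neutral probability p* = (R−d)/(u−d) = (1.13−0.64)/(1.37−0.64) = 0.6712.
At expiry t=1: V(1,0)=-42.5000, V(1,1)=76.4900
(0,0): S=163.0000. Δ = (V_up−V_dn)/(S_up−S_dn) = (76.4900−-42.5000)/(223.3100−104.3200) = 1.0000. V = [p*·76.4900 + (1−p*)·-42.5000]/1.13 = 33.0708. B = V − Δ·S = -129.9292.
Root portfolio cost Δ·163+B reproduces V0=33.0708.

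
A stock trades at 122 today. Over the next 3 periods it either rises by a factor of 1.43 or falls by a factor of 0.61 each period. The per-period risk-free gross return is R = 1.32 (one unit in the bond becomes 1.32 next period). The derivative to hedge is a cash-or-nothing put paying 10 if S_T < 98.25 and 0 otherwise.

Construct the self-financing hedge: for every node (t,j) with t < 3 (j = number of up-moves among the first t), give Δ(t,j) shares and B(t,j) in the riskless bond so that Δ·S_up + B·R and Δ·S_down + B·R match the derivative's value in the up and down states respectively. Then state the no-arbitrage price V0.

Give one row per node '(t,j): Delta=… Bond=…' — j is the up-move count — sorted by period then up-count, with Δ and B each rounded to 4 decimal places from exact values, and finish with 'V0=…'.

(0,0): Delta=-0.0133 Bond=1.8396
(1,0): Delta=-0.1075 Bond=9.4359
(1,1): Delta=-0.0071 Bond=1.3426
(2,0): Delta=0.0000 Bond=7.5758
(2,1): Delta=-0.1146 Bond=13.2114
(2,2): Delta=0.0000 Bond=0.0000
V0=0.2137

Risk-neutral probability p* = (R−d)/(u−d) = (1.32−0.61)/(1.43−0.61) = 0.8659.
Payoff layer (t=3): V(3,0)=10.0000, V(3,1)=10.0000, V(3,2)=0.0000, V(3,3)=0.0000
Node (2,0) S=45.3962: V=(p*·10.0000+(1−p*)·10.0000)/1.32=7.5758; Δ=(10.0000−10.0000)/(64.9166−27.6917)=0.0000; B=V−Δ·S=7.5758
Node (2,1) S=106.4206: V=(p*·0.0000+(1−p*)·10.0000)/1.32=1.0163; Δ=(0.0000−10.0000)/(152.1815−64.9166)=-0.1146; B=V−Δ·S=13.2114
Node (2,2) S=249.4778: V=(p*·0.0000+(1−p*)·0.0000)/1.32=0.0000; Δ=(0.0000−0.0000)/(356.7533−152.1815)=0.0000; B=V−Δ·S=0.0000
Node (1,0) S=74.4200: V=(p*·1.0163+(1−p*)·7.5758)/1.32=1.4365; Δ=(1.0163−7.5758)/(106.4206−45.3962)=-0.1075; B=V−Δ·S=9.4359
Node (1,1) S=174.4600: V=(p*·0.0000+(1−p*)·1.0163)/1.32=0.1033; Δ=(0.0000−1.0163)/(249.4778−106.4206)=-0.0071; B=V−Δ·S=1.3426
Node (0,0) S=122.0000: V=(p*·0.1033+(1−p*)·1.4365)/1.32=0.2137; Δ=(0.1033−1.4365)/(174.4600−74.4200)=-0.0133; B=V−Δ·S=1.8396
Root portfolio cost Δ·122+B reproduces V0=0.2137.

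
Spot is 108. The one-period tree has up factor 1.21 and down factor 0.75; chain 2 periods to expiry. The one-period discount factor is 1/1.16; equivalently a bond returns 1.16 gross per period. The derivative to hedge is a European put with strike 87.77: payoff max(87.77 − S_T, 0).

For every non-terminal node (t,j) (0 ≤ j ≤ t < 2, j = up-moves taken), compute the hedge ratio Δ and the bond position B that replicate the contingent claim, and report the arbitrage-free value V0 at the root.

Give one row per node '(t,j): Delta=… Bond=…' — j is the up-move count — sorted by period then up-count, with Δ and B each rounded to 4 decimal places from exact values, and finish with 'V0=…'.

(0,0): Delta=-0.0510 Bond=5.7413
(1,0): Delta=-0.7252 Bond=61.2710
(1,1): Delta=0.0000 Bond=0.0000
V0=0.2372

Since d<R<u, set p* = (R−d)/(u−d) = 0.8913; price each node as the discounted p*-expectation of its children.
Terminal values V(2,·): V(2,0)=27.0200, V(2,1)=0.0000, V(2,2)=0.0000
(1,0): S=81.0000. Δ = (V_up−V_dn)/(S_up−S_dn) = (0.0000−27.0200)/(98.0100−60.7500) = -0.7252. V = [p*·0.0000 + (1−p*)·27.0200]/1.16 = 2.5319. B = V − Δ·S = 61.2710.
(1,1): S=130.6800. Δ = (V_up−V_dn)/(S_up−S_dn) = (0.0000−0.0000)/(158.1228−98.0100) = 0.0000. V = [p*·0.0000 + (1−p*)·0.0000]/1.16 = 0.0000. B = V − Δ·S = 0.0000.
(0,0): S=108.0000. Δ = (V_up−V_dn)/(S_up−S_dn) = (0.0000−2.5319)/(130.6800−81.0000) = -0.0510. V = [p*·0.0000 + (1−p*)·2.5319]/1.16 = 0.2372. B = V − Δ·S = 5.7413.
Root portfolio cost Δ·108+B reproduces V0=0.2372.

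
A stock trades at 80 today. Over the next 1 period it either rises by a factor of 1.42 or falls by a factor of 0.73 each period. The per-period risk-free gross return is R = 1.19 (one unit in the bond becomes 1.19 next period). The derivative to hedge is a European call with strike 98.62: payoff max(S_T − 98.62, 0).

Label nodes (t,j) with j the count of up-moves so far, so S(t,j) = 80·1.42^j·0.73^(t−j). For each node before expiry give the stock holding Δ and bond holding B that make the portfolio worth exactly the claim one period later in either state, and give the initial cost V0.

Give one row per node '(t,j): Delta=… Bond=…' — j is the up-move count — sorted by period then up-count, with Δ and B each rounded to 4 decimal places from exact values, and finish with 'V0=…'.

Since d<R<u, set p* = (R−d)/(u−d) = 0.6667; price each node as the discounted p*-expectation of its children.
Terminal payoffs: V(1,0)=0.0000, V(1,1)=14.9800
Node (0,0) S=80.0000: V=(p*·14.9800+(1−p*)·0.0000)/1.19=8.3922; Δ=(14.9800−0.0000)/(113.6000−58.4000)=0.2714; B=V−Δ·S=-13.3180
Self-financing check: at every node Δ·S+B equals the discounted successor values.

(0,0): Delta=0.2714 Bond=-13.3180
V0=8.3922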